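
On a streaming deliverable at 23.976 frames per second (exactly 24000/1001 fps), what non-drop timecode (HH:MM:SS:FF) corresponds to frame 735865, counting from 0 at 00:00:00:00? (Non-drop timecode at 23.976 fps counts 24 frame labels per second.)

735865 ÷ 24 = 30661 full seconds, remainder 1 frame.
30661 s = 8 h 31 min 1 s.
Timecode: 08:31:01:01.

08:31:01:01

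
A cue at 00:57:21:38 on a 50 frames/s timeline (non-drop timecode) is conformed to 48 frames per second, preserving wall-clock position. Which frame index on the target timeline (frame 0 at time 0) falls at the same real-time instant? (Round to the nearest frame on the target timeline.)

Source frame index: (0×3600 + 57×60 + 21) × 50 + 38 = 172088.
Real time: 172088 / (50) = 86044/25 s.
Target frame: (86044/25) × (48) = 4130112/25 ≈ 165204.480 → 165204.

frame 165204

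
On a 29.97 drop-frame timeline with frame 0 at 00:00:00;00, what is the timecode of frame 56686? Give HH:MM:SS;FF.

Ten DF minutes hold 17982 frames, so frame 56686 lies in block 3 (frames 53946–71927) with 2740 frames into that block.
The block's first minute is 1800 frames and the rest 1798 each; 2740 frames reaches minute 1, so 3 × 18 + 1 × 2 = 56 labels have been skipped so far.
Adding those back, label number 56686 + 56 = 56742 at 30 labels/s is 1891 s + 12 f = 0 h 31 min 31 s frame 12, i.e. 00:31:31;12.

00:31:31;12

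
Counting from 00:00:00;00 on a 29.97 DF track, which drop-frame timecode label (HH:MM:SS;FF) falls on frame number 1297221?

12:01:23;29

Each 10-minute DF block holds 10 × 60 × 30 − 9 × 2 = 17982 frames. 1297221 ÷ 17982 → 72 full blocks, remainder 2517.
Within the partial block the first minute is 1800 frames and each further minute 1798, so 1 further minute boundary passed. Total skipped labels = 18 × 72 + 2 × 1 = 1298.
Non-drop label index = 1297221 + 1298 = 1298519; at 30 labels/s that is 12:01:23:29, i.e. DF 12:01:23;29.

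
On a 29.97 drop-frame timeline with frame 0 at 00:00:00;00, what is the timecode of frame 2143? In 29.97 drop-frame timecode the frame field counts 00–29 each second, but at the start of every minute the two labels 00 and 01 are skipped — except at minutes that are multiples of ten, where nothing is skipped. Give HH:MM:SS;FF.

Each 10-minute DF block holds 10 × 60 × 30 − 9 × 2 = 17982 frames. 2143 ÷ 17982 → 0 full blocks, remainder 2143.
Within the partial block the first minute is 1800 frames and each further minute 1798, so 1 further minute boundary passed. Total skipped labels = 18 × 0 + 2 × 1 = 2.
Non-drop label index = 2143 + 2 = 2145; at 30 labels/s that is 00:01:11:15, i.e. DF 00:01:11;15.

00:01:11;15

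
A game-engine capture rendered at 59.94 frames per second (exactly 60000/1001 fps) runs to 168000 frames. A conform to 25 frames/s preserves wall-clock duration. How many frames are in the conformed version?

Target frames = source frames × (target rate / source rate) = 168000 × (25)/(60000/1001) = 168000 × 1001/2400 = 70070.

70070 frames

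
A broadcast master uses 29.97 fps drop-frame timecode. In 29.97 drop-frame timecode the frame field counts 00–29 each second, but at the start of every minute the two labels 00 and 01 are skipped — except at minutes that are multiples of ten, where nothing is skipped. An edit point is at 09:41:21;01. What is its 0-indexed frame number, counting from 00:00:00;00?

1045385

As if non-drop at 30 labels/s: (9 × 3600 + 41 × 60 + 21) × 30 + 1 = 1046431.
Minute boundaries passed: 581; those not divisible by 10: 581 − 58 = 523; dropped labels = 2 × 523 = 1046.
Actual frame index = 1046431 − 1046 = 1045385.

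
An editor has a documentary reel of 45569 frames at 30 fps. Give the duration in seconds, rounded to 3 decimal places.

1518.967 seconds

Running time = 45569 × 1/30 = 45569/30 s ≈ 1518.967 s.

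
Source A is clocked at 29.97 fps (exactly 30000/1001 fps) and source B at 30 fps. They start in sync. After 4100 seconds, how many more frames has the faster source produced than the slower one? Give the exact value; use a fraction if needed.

123000/1001 frames

A emits 30000/1001 × 4100 = 123000000/1001 frames; B emits 30 × 4100 = 123000.
Difference = 123000/1001 frames (≈ 122.8771); B is ahead of A.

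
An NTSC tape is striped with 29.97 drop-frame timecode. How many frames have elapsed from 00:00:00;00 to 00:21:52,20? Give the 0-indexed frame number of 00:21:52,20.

As if non-drop at 30 labels/s: (0 × 3600 + 21 × 60 + 52) × 30 + 20 = 39380.
Minute boundaries passed: 21; those not divisible by 10: 21 − 2 = 19; dropped labels = 2 × 19 = 38.
Actual frame index = 39380 − 38 = 39342.

39342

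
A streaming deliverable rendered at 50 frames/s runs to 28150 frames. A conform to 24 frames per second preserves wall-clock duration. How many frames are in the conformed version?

Target frames = source frames × (target rate / source rate) = 28150 × (24)/(50) = 28150 × 12/25 = 13512.

13512 frames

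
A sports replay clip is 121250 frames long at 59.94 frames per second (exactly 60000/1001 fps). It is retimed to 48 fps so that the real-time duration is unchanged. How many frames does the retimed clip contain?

Target frames = source frames × (target rate / source rate) = 121250 × (48)/(60000/1001) = 121250 × 1001/1250 = 97097.

97097 frames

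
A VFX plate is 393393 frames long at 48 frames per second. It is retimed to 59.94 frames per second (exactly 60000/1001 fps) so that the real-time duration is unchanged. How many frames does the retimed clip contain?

491250 frames

Target frames = source frames × (target rate / source rate) = 393393 × (60000/1001)/(48) = 393393 × 1250/1001 = 491250.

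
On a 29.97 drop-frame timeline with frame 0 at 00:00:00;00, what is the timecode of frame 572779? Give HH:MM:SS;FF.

Each 10-minute DF block holds 10 × 60 × 30 − 9 × 2 = 17982 frames. 572779 ÷ 17982 → 31 full blocks, remainder 15337.
Within the partial block the first minute is 1800 frames and each further minute 1798, so 8 further minute boundaries passed. Total skipped labels = 18 × 31 + 2 × 8 = 574.
Non-drop label index = 572779 + 574 = 573353; at 30 labels/s that is 05:18:31:23, i.e. DF 05:18:31;23.

05:18:31;23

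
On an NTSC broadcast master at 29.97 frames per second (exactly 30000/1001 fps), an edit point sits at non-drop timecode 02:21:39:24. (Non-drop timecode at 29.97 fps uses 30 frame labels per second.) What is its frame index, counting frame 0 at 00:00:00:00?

254994

Total seconds to the label: (2 × 3600 + 21 × 60 + 39) = 8499.
Frame index = 8499 × 30 + 24 = 254994.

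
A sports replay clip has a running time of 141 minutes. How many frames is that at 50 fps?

141 min = 8460 s.
Frames = 8460 × 50 = 423000.

423000 frames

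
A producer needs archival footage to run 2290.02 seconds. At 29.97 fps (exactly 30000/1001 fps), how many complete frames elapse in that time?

68631 frames

Frames = 2290.02 × 30000/1001 = 68700600/1001 ≈ 68631.9680.
Complete frames: 68631.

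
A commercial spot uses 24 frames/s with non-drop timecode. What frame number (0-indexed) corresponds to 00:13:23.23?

frame 19295

Total seconds to the label: (0 × 3600 + 13 × 60 + 23) = 803.
Frame index = 803 × 24 + 23 = 19295.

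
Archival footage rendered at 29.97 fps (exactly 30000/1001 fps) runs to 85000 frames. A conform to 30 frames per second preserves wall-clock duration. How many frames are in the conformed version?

85085 frames

Target frames = source frames × (target rate / source rate) = 85000 × (30)/(30000/1001) = 85000 × 1001/1000 = 85085.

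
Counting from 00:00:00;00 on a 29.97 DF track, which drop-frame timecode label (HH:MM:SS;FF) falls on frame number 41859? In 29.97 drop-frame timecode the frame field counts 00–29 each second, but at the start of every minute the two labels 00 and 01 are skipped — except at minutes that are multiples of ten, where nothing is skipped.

Ten DF minutes hold 17982 frames, so frame 41859 lies in block 2 (frames 35964–53945) with 5895 frames into that block.
The block's first minute is 1800 frames and the rest 1798 each; 5895 frames reaches minute 3, so 2 × 18 + 3 × 2 = 42 labels have been skipped so far.
Adding those back, label number 41859 + 42 = 41901 at 30 labels/s is 1396 s + 21 f = 0 h 23 min 16 s frame 21, i.e. 00:23:16;21.

00:23:16;21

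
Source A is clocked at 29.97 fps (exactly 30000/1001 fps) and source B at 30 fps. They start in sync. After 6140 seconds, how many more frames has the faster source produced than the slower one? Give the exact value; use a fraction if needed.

A emits 30000/1001 × 6140 = 184200000/1001 frames; B emits 30 × 6140 = 184200.
Difference = 184200/1001 frames (≈ 184.0160); B is ahead of A.

184200/1001 frames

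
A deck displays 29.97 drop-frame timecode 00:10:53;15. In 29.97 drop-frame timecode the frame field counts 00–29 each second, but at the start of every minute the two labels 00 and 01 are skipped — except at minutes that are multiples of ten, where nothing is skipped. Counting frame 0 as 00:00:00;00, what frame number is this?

19587

As if non-drop at 30 labels/s: (0 × 3600 + 10 × 60 + 53) × 30 + 15 = 19605.
Minute boundaries passed: 10; those not divisible by 10: 10 − 1 = 9; dropped labels = 2 × 9 = 18.
Actual frame index = 19605 − 18 = 19587.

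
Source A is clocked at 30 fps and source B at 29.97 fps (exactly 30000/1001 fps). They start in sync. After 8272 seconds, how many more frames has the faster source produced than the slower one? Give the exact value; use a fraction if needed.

22560/91 frames

A emits 30 × 8272 = 248160 frames; B emits 30000/1001 × 8272 = 22560000/91.
Difference = 22560/91 frames (≈ 247.9121); B is behind A.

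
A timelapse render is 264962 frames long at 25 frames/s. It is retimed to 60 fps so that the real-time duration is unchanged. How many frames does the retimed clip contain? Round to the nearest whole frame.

Frames at target rate = 264962 × (60) / (25) = 3179544/5 ≈ 635908.800.
Nearest whole frame: 635909.

635909 frames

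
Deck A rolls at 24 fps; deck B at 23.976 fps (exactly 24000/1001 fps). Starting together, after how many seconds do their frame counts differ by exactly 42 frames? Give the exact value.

1751.75 seconds

The gap grows by |24000/1001 − 24| = 24/1001 frames per second.
Time for a 42-frame gap: 42 ÷ (24/1001) = 1751.75 s.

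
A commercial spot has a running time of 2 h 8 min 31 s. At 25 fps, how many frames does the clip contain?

192775 frames

2 h 8 min 31 s = 7711 s.
Frames = 7711 × 25 = 192775.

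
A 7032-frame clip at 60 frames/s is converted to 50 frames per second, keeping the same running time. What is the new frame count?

Target frames = source frames × (target rate / source rate) = 7032 × (50)/(60) = 7032 × 5/6 = 5860.

5860 frames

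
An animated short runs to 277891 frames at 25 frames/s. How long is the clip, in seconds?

11115.64 seconds

Running time = 277891 / (25) = 11115.64 s.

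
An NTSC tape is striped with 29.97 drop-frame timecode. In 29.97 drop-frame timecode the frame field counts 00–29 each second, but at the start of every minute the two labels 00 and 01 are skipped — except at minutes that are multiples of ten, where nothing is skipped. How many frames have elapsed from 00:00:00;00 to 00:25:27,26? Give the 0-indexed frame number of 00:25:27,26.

As if non-drop at 30 labels/s: (0 × 3600 + 25 × 60 + 27) × 30 + 26 = 45836.
Minute boundaries passed: 25; those not divisible by 10: 25 − 2 = 23; dropped labels = 2 × 23 = 46.
Actual frame index = 45836 − 46 = 45790.

45790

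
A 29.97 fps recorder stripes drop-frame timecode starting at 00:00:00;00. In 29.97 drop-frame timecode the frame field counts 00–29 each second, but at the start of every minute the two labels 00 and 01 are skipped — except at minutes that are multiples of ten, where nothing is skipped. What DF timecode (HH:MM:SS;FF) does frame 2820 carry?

Ten DF minutes hold 17982 frames, so frame 2820 lies in block 0 (frames 0–17981) with 2820 frames into that block.
The block's first minute is 1800 frames and the rest 1798 each; 2820 frames reaches minute 1, so 0 × 18 + 1 × 2 = 2 labels have been skipped so far.
Adding those back, label number 2820 + 2 = 2822 at 30 labels/s is 94 s + 2 f = 0 h 1 min 34 s frame 2, i.e. 00:01:34;02.

00:01:34;02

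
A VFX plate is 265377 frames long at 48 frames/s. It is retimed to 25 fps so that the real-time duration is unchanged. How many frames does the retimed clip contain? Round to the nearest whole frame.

138217 frames

Frames at target rate = 265377 × (25) / (48) = 2211475/16 ≈ 138217.188.
Nearest whole frame: 138217.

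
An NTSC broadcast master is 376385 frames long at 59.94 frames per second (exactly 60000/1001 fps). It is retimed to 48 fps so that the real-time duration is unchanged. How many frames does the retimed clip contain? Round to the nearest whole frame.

Frames at target rate = 376385 × (48) / (60000/1001) = 75352277/250 ≈ 301409.108.
Nearest whole frame: 301409.

301409 frames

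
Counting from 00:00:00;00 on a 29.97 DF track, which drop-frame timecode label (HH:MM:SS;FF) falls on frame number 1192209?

Ten DF minutes hold 17982 frames, so frame 1192209 lies in block 66 (frames 1186812–1204793) with 5397 frames into that block.
The block's first minute is 1800 frames and the rest 1798 each; 5397 frames reaches minute 3, so 66 × 18 + 3 × 2 = 1194 labels have been skipped so far.
Adding those back, label number 1192209 + 1194 = 1193403 at 30 labels/s is 39780 s + 3 f = 11 h 3 min 0 s frame 3, i.e. 11:03:00;03.

11:03:00;03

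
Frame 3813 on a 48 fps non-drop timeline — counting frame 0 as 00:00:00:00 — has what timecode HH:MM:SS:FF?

00:01:19:21

3813 ÷ 48 = 79 full seconds, remainder 21 frames.
79 s = 0 h 1 min 19 s.
Timecode: 00:01:19:21.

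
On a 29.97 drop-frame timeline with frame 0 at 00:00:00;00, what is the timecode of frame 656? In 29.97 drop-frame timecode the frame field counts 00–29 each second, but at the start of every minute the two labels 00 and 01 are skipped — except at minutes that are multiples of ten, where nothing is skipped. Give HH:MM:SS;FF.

Each 10-minute DF block holds 10 × 60 × 30 − 9 × 2 = 17982 frames. 656 ÷ 17982 → 0 full blocks, remainder 656.
Within the partial block the first minute is 1800 frames and each further minute 1798, so 0 further minute boundaries passed. Total skipped labels = 18 × 0 + 2 × 0 = 0.
Non-drop label index = 656 + 0 = 656; at 30 labels/s that is 00:00:21:26, i.e. DF 00:00:21;26.

00:00:21;26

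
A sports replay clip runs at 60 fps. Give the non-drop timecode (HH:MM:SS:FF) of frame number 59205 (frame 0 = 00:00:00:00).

59205 ÷ 60 = 986 full seconds, remainder 45 frames.
986 s = 0 h 16 min 26 s.
Timecode: 00:16:26:45.

00:16:26:45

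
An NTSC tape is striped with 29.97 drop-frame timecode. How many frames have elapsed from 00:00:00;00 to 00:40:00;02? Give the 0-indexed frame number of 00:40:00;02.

71930

As if non-drop at 30 labels/s: (0 × 3600 + 40 × 60 + 0) × 30 + 2 = 72002.
Minute boundaries passed: 40; those not divisible by 10: 40 − 4 = 36; dropped labels = 2 × 36 = 72.
Actual frame index = 72002 − 72 = 71930.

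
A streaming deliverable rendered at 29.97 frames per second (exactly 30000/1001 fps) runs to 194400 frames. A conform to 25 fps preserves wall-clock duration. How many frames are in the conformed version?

Target frames = source frames × (target rate / source rate) = 194400 × (25)/(30000/1001) = 194400 × 1001/1200 = 162162.

162162 frames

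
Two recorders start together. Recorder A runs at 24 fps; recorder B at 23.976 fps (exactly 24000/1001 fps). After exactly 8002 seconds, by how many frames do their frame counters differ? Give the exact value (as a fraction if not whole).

192048/1001 frames

A emits 24 × 8002 = 192048 frames; B emits 24000/1001 × 8002 = 192048000/1001.
Difference = 192048/1001 frames (≈ 191.8561); B is behind A.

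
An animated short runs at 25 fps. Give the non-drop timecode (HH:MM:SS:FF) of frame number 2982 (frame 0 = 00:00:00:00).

2982 ÷ 25 = 119 full seconds, remainder 7 frames.
119 s = 0 h 1 min 59 s.
Timecode: 00:01:59:07.

00:01:59:07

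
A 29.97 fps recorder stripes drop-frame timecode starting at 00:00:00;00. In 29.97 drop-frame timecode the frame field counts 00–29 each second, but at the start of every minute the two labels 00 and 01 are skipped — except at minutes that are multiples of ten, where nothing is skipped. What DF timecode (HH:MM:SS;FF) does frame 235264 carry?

Ten DF minutes hold 17982 frames, so frame 235264 lies in block 13 (frames 233766–251747) with 1498 frames into that block.
The block's first minute is 1800 frames and the rest 1798 each; 1498 frames reaches minute 0, so 13 × 18 + 0 × 2 = 234 labels have been skipped so far.
Adding those back, label number 235264 + 234 = 235498 at 30 labels/s is 7849 s + 28 f = 2 h 10 min 49 s frame 28, i.e. 02:10:49;28.

02:10:49;28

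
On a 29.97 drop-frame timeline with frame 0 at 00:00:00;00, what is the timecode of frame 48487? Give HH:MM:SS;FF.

Ten DF minutes hold 17982 frames, so frame 48487 lies in block 2 (frames 35964–53945) with 12523 frames into that block.
The block's first minute is 1800 frames and the rest 1798 each; 12523 frames reaches minute 6, so 2 × 18 + 6 × 2 = 48 labels have been skipped so far.
Adding those back, label number 48487 + 48 = 48535 at 30 labels/s is 1617 s + 25 f = 0 h 26 min 57 s frame 25, i.e. 00:26:57;25.

00:26:57;25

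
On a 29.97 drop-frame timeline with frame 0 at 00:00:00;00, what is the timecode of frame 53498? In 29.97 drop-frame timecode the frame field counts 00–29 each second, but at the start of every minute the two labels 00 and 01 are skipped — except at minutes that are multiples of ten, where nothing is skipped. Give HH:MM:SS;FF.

Ten DF minutes hold 17982 frames, so frame 53498 lies in block 2 (frames 35964–53945) with 17534 frames into that block.
The block's first minute is 1800 frames and the rest 1798 each; 17534 frames reaches minute 9, so 2 × 18 + 9 × 2 = 54 labels have been skipped so far.
Adding those back, label number 53498 + 54 = 53552 at 30 labels/s is 1785 s + 2 f = 0 h 29 min 45 s frame 2, i.e. 00:29:45;02.

00:29:45;02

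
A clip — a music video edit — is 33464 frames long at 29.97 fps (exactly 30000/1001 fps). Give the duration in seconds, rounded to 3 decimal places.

Running time = 33464 × 1001/30000 = 4187183/3750 s ≈ 1116.582 s.

1116.582 seconds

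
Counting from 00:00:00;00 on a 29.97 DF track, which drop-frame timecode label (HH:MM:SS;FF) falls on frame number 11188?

Ten DF minutes hold 17982 frames, so frame 11188 lies in block 0 (frames 0–17981) with 11188 frames into that block.
The block's first minute is 1800 frames and the rest 1798 each; 11188 frames reaches minute 6, so 0 × 18 + 6 × 2 = 12 labels have been skipped so far.
Adding those back, label number 11188 + 12 = 11200 at 30 labels/s is 373 s + 10 f = 0 h 6 min 13 s frame 10, i.e. 00:06:13;10.

00:06:13;10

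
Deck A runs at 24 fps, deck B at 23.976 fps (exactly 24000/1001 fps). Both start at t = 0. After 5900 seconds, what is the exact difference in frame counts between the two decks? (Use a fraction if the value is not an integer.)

A emits 24 × 5900 = 141600 frames; B emits 24000/1001 × 5900 = 141600000/1001.
Difference = 141600/1001 frames (≈ 141.4585); B is behind A.

141600/1001 frames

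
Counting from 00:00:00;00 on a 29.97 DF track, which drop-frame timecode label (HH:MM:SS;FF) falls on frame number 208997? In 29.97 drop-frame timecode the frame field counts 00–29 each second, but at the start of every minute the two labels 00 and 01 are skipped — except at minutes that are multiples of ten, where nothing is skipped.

Ten DF minutes hold 17982 frames, so frame 208997 lies in block 11 (frames 197802–215783) with 11195 frames into that block.
The block's first minute is 1800 frames and the rest 1798 each; 11195 frames reaches minute 6, so 11 × 18 + 6 × 2 = 210 labels have been skipped so far.
Adding those back, label number 208997 + 210 = 209207 at 30 labels/s is 6973 s + 17 f = 1 h 56 min 13 s frame 17, i.e. 01:56:13;17.

01:56:13;17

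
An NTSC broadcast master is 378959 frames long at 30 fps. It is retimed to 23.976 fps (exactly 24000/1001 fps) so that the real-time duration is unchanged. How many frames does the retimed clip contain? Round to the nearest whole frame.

Frames at target rate = 378959 × (24000/1001) / (30) = 43309600/143 ≈ 302864.336.
Nearest whole frame: 302864.

302864 frames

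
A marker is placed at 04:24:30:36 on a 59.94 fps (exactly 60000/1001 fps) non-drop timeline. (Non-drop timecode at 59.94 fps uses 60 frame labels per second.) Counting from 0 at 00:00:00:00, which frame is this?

Total seconds to the label: (4 × 3600 + 24 × 60 + 30) = 15870.
Frame index = 15870 × 60 + 36 = 952236.

frame 952236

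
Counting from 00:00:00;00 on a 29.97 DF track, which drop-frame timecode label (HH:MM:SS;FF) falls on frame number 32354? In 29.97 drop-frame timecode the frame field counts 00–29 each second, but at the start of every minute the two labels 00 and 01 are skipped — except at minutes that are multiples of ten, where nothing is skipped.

Each 10-minute DF block holds 10 × 60 × 30 − 9 × 2 = 17982 frames. 32354 ÷ 17982 → 1 full block, remainder 14372.
Within the partial block the first minute is 1800 frames and each further minute 1798, so 7 further minute boundaries passed. Total skipped labels = 18 × 1 + 2 × 7 = 32.
Non-drop label index = 32354 + 32 = 32386; at 30 labels/s that is 00:17:59:16, i.e. DF 00:17:59;16.

00:17:59;16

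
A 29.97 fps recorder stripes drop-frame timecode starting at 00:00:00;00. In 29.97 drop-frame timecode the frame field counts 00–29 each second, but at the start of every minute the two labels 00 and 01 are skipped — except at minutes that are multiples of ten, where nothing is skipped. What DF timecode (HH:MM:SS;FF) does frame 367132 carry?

Ten DF minutes hold 17982 frames, so frame 367132 lies in block 20 (frames 359640–377621) with 7492 frames into that block.
The block's first minute is 1800 frames and the rest 1798 each; 7492 frames reaches minute 4, so 20 × 18 + 4 × 2 = 368 labels have been skipped so far.
Adding those back, label number 367132 + 368 = 367500 at 30 labels/s is 12250 s + 0 f = 3 h 24 min 10 s frame 0, i.e. 03:24:10;00.

03:24:10;00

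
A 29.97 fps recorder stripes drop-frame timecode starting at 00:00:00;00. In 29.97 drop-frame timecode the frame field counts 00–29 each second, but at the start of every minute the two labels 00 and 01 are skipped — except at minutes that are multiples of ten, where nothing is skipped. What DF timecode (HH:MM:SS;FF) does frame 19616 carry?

00:10:54;14

Each 10-minute DF block holds 10 × 60 × 30 − 9 × 2 = 17982 frames. 19616 ÷ 17982 → 1 full block, remainder 1634.
Within the partial block the first minute is 1800 frames and each further minute 1798, so 0 further minute boundaries passed. Total skipped labels = 18 × 1 + 2 × 0 = 18.
Non-drop label index = 19616 + 18 = 19634; at 30 labels/s that is 00:10:54:14, i.e. DF 00:10:54;14.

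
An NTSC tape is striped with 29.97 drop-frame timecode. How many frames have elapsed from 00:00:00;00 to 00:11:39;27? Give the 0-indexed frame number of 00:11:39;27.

As if non-drop at 30 labels/s: (0 × 3600 + 11 × 60 + 39) × 30 + 27 = 20997.
Minute boundaries passed: 11; those not divisible by 10: 11 − 1 = 10; dropped labels = 2 × 10 = 20.
Actual frame index = 20997 − 20 = 20977.

20977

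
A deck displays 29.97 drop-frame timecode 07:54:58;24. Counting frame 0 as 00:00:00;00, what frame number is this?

As if non-drop at 30 labels/s: (7 × 3600 + 54 × 60 + 58) × 30 + 24 = 854964.
Minute boundaries passed: 474; those not divisible by 10: 474 − 47 = 427; dropped labels = 2 × 427 = 854.
Actual frame index = 854964 − 854 = 854110.

854110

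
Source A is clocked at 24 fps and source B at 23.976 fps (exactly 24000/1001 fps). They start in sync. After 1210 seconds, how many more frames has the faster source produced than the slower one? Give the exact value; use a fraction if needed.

A emits 24 × 1210 = 29040 frames; B emits 24000/1001 × 1210 = 2640000/91.
Difference = 2640/91 frames (≈ 29.0110); B is behind A.

2640/91 frames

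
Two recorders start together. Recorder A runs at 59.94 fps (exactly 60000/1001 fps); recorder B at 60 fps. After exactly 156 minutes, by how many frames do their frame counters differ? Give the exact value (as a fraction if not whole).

43200/77 frames

156 min = 9360 s.
A emits 60000/1001 × 9360 = 43200000/77 frames; B emits 60 × 9360 = 561600.
Difference = 43200/77 frames (≈ 561.0390); B is ahead of A.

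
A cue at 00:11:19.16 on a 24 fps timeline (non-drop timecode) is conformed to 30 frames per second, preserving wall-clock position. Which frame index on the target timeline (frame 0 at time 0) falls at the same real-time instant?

Source frame index: (0×3600 + 11×60 + 19) × 24 + 16 = 16312.
Real time: 16312 / (24) = 2039/3 s.
Target frame: (2039/3) × (30) = 20390.

frame 20390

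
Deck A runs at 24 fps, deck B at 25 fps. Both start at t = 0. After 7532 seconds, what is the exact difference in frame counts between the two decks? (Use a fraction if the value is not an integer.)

7532 frames

A emits 24 × 7532 = 180768 frames; B emits 25 × 7532 = 188300.
Difference = 7532 frames; B is ahead of A.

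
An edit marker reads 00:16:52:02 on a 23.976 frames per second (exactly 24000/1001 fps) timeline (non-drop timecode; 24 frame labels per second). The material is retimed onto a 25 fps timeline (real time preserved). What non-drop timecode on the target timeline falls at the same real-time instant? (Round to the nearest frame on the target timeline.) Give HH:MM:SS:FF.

Source frame index: (0×3600 + 16×60 + 52) × 24 + 2 = 24290.
Real time: 24290 / (24000/1001) = 2431429/2400 s.
Target frame: (2431429/2400) × (25) = 2431429/96 ≈ 25327.385 → 25327.
At 25 labels/s: frame 25327 → 00:16:53:02.

00:16:53:02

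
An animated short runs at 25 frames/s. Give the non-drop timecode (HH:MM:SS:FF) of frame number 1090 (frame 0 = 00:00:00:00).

00:00:43:15

1090 ÷ 25 = 43 full seconds, remainder 15 frames.
43 s = 0 h 0 min 43 s.
Timecode: 00:00:43:15.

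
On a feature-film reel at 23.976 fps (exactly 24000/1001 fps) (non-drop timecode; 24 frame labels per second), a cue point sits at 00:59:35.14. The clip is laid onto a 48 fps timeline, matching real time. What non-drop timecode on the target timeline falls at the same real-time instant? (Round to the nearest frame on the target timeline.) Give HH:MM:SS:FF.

00:59:39:08

Source frame index: (0×3600 + 59×60 + 35) × 24 + 14 = 85814.
Real time: 85814 / (24000/1001) = 42949907/12000 s.
Target frame: (42949907/12000) × (48) = 42949907/250 ≈ 171799.628 → 171800.
At 48 labels/s: frame 171800 → 00:59:39:08.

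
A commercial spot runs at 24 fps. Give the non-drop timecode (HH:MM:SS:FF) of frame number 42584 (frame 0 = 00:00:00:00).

00:29:34:08

42584 ÷ 24 = 1774 full seconds, remainder 8 frames.
1774 s = 0 h 29 min 34 s.
Timecode: 00:29:34:08.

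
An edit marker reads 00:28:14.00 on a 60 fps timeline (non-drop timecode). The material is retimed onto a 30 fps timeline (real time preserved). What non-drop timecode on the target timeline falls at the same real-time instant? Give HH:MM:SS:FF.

Source frame index: (0×3600 + 28×60 + 14) × 60 + 0 = 101640.
Real time: 101640 / (60) = 1694 s.
Target frame: (1694) × (30) = 50820.
At 30 labels/s: frame 50820 → 00:28:14:00.

00:28:14:00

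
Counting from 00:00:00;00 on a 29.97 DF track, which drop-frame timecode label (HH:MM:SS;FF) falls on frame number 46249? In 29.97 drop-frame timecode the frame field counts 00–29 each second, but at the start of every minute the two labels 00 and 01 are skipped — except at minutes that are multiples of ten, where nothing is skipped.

Ten DF minutes hold 17982 frames, so frame 46249 lies in block 2 (frames 35964–53945) with 10285 frames into that block.
The block's first minute is 1800 frames and the rest 1798 each; 10285 frames reaches minute 5, so 2 × 18 + 5 × 2 = 46 labels have been skipped so far.
Adding those back, label number 46249 + 46 = 46295 at 30 labels/s is 1543 s + 5 f = 0 h 25 min 43 s frame 5, i.e. 00:25:43;05.

00:25:43;05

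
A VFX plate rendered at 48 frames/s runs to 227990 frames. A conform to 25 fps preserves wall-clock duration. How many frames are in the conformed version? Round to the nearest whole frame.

118745 frames

Frames at target rate = 227990 × (25) / (48) = 2849875/24 ≈ 118744.792.
Nearest whole frame: 118745.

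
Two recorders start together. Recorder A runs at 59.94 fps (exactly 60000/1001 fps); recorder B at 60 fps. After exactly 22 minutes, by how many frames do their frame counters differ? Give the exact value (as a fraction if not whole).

7200/91 frames

22 min = 1320 s.
A emits 60000/1001 × 1320 = 7200000/91 frames; B emits 60 × 1320 = 79200.
Difference = 7200/91 frames (≈ 79.1209); B is ahead of A.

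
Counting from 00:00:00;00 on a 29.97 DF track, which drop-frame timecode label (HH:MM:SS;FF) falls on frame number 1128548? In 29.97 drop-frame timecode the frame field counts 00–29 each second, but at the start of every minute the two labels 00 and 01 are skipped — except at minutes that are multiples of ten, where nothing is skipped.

10:27:35;28

Each 10-minute DF block holds 10 × 60 × 30 − 9 × 2 = 17982 frames. 1128548 ÷ 17982 → 62 full blocks, remainder 13664.
Within the partial block the first minute is 1800 frames and each further minute 1798, so 7 further minute boundaries passed. Total skipped labels = 18 × 62 + 2 × 7 = 1130.
Non-drop label index = 1128548 + 1130 = 1129678; at 30 labels/s that is 10:27:35:28, i.e. DF 10:27:35;28.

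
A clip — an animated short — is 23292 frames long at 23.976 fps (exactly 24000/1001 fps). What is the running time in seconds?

Running time = 23292 / (24000/1001) = 971.4705 s.

971.4705 seconds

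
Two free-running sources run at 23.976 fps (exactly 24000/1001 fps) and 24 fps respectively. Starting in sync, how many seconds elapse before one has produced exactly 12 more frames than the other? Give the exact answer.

500.5 seconds

The gap grows by |24 − 24000/1001| = 24/1001 frames per second.
Time for a 12-frame gap: 12 ÷ (24/1001) = 500.5 s.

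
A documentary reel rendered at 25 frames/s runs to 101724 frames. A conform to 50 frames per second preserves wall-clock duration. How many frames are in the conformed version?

Target frames = source frames × (target rate / source rate) = 101724 × (50)/(25) = 101724 × 2 = 203448.

203448 frames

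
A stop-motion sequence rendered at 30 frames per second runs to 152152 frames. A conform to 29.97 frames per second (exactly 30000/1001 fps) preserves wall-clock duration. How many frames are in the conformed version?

Target frames = source frames × (target rate / source rate) = 152152 × (30000/1001)/(30) = 152152 × 1000/1001 = 152000.

152000 frames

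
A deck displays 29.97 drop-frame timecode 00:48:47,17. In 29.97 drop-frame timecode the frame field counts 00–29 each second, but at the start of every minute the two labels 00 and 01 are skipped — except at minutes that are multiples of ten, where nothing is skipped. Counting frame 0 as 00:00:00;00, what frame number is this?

87739

Complete 10-minute blocks: 4, each 17982 frames → 71928.
Remaining 8 whole minutes in the current block: 1800 + 7 × 1798 = 14386 frames.
Within the current minute: 47 × 30 + 17 − 2 = 1425 (labels ;00/;01 skipped at this minute). Total = 71928 + 14386 + 1425 = 87739.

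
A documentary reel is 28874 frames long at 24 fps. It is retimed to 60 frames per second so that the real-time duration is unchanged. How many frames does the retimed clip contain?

72185 frames

Target frames = source frames × (target rate / source rate) = 28874 × (60)/(24) = 28874 × 5/2 = 72185.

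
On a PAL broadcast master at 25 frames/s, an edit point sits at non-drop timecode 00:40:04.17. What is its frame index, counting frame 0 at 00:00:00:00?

Total seconds to the label: (0 × 3600 + 40 × 60 + 4) = 2404.
Frame index = 2404 × 25 + 17 = 60117.

frame 60117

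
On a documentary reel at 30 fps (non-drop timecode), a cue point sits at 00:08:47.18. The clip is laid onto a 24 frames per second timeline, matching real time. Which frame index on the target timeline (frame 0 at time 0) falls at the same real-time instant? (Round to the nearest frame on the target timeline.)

frame 12662

Source frame index: (0×3600 + 8×60 + 47) × 30 + 18 = 15828.
Real time: 15828 / (30) = 2638/5 s.
Target frame: (2638/5) × (24) = 63312/5 ≈ 12662.400 → 12662.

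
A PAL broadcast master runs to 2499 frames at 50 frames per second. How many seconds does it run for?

Running time = 2499 / (50) = 49.98 s.

49.98 seconds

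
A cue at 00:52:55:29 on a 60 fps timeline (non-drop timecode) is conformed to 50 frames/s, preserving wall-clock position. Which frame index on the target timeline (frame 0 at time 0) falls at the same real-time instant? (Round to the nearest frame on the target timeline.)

Source frame index: (0×3600 + 52×60 + 55) × 60 + 29 = 190529.
Real time: 190529 / (60) = 190529/60 s.
Target frame: (190529/60) × (50) = 952645/6 ≈ 158774.167 → 158774.

frame 158774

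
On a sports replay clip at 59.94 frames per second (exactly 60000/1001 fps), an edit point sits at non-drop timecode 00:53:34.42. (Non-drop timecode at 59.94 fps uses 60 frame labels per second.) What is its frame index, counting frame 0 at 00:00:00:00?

192882

Total seconds to the label: (0 × 3600 + 53 × 60 + 34) = 3214.
Frame index = 3214 × 60 + 42 = 192882.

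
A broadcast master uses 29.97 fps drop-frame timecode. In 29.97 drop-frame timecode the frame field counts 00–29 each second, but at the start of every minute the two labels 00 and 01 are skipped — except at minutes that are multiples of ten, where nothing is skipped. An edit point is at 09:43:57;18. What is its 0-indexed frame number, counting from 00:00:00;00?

1050078

Complete 10-minute blocks: 58, each 17982 frames → 1042956.
Remaining 3 whole minutes in the current block: 1800 + 2 × 1798 = 5396 frames.
Within the current minute: 57 × 30 + 18 − 2 = 1726 (labels ;00/;01 skipped at this minute). Total = 1042956 + 5396 + 1726 = 1050078.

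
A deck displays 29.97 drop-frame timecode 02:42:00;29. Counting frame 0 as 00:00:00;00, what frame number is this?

Complete 10-minute blocks: 16, each 17982 frames → 287712.
Remaining 2 whole minutes in the current block: 1800 + 1 × 1798 = 3598 frames.
Within the current minute: 0 × 30 + 29 − 2 = 27 (labels ;00/;01 skipped at this minute). Total = 287712 + 3598 + 27 = 291337.

291337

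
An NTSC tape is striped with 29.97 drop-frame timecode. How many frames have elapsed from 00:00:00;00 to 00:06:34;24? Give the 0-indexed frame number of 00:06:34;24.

Complete 10-minute blocks: 0, each 17982 frames → 0.
Remaining 6 whole minutes in the current block: 1800 + 5 × 1798 = 10790 frames.
Within the current minute: 34 × 30 + 24 − 2 = 1042 (labels ;00/;01 skipped at this minute). Total = 0 + 10790 + 1042 = 11832.

11832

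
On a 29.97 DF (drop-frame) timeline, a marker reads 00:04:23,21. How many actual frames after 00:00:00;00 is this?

7903

Complete 10-minute blocks: 0, each 17982 frames → 0.
Remaining 4 whole minutes in the current block: 1800 + 3 × 1798 = 7194 frames.
Within the current minute: 23 × 30 + 21 − 2 = 709 (labels ;00/;01 skipped at this minute). Total = 0 + 7194 + 709 = 7903.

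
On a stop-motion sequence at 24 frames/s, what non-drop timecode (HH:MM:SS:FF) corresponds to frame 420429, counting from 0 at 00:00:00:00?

04:51:57:21

420429 ÷ 24 = 17517 full seconds, remainder 21 frames.
17517 s = 4 h 51 min 57 s.
Timecode: 04:51:57:21.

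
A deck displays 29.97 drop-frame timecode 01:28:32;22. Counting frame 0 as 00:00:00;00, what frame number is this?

Complete 10-minute blocks: 8, each 17982 frames → 143856.
Remaining 8 whole minutes in the current block: 1800 + 7 × 1798 = 14386 frames.
Within the current minute: 32 × 30 + 22 − 2 = 980 (labels ;00/;01 skipped at this minute). Total = 143856 + 14386 + 980 = 159222.

159222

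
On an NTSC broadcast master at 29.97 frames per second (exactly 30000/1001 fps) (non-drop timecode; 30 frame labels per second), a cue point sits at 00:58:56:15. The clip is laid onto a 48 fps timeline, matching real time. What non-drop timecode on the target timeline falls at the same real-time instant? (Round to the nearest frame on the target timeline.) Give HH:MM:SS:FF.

Source frame index: (0×3600 + 58×60 + 56) × 30 + 15 = 106095.
Real time: 106095 / (30000/1001) = 7080073/2000 s.
Target frame: (7080073/2000) × (48) = 21240219/125 ≈ 169921.752 → 169922.
At 48 labels/s: frame 169922 → 00:59:00:02.

00:59:00:02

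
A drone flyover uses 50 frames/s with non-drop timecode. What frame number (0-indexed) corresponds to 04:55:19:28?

frame 885978

Total seconds to the label: (4 × 3600 + 55 × 60 + 19) = 17719.
Frame index = 17719 × 50 + 28 = 885978.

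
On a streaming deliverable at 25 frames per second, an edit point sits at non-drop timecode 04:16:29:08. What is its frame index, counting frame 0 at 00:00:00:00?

frame 384733

Total seconds to the label: (4 × 3600 + 16 × 60 + 29) = 15389.
Frame index = 15389 × 25 + 8 = 384733.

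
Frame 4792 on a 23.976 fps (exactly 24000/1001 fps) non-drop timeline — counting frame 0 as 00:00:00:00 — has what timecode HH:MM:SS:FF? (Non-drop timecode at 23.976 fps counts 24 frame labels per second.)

4792 ÷ 24 = 199 full seconds, remainder 16 frames.
199 s = 0 h 3 min 19 s.
Timecode: 00:03:19:16.

00:03:19:16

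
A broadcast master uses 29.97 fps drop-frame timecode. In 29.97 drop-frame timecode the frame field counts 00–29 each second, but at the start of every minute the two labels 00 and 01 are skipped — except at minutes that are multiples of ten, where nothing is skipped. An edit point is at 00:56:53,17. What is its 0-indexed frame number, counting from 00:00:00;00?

102305

Complete 10-minute blocks: 5, each 17982 frames → 89910.
Remaining 6 whole minutes in the current block: 1800 + 5 × 1798 = 10790 frames.
Within the current minute: 53 × 30 + 17 − 2 = 1605 (labels ;00/;01 skipped at this minute). Total = 89910 + 10790 + 1605 = 102305.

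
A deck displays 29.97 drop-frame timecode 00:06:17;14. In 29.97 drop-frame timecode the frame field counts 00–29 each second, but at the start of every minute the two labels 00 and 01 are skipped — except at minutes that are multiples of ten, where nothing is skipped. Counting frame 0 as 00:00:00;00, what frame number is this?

Complete 10-minute blocks: 0, each 17982 frames → 0.
Remaining 6 whole minutes in the current block: 1800 + 5 × 1798 = 10790 frames.
Within the current minute: 17 × 30 + 14 − 2 = 522 (labels ;00/;01 skipped at this minute). Total = 0 + 10790 + 522 = 11312.

11312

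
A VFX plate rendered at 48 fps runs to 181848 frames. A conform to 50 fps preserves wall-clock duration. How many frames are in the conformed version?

Target frames = source frames × (target rate / source rate) = 181848 × (50)/(48) = 181848 × 25/24 = 189425.

189425 frames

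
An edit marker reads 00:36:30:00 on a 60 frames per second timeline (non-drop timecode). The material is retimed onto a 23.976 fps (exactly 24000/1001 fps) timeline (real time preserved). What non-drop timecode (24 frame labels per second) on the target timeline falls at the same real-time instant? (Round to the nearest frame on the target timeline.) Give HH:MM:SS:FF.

Source frame index: (0×3600 + 36×60 + 30) × 60 + 0 = 131400.
Real time: 131400 / (60) = 2190 s.
Target frame: (2190) × (24000/1001) = 52560000/1001 ≈ 52507.493 → 52507.
At 24 labels/s: frame 52507 → 00:36:27:19.

00:36:27:19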